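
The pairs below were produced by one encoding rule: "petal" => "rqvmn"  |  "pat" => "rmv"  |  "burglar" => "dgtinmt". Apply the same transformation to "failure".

The rule splits by letter class: vowels +12, consonants +2.
Applying it to failure: f(cons)+2=h, a(vowel)+12=m, i(vowel)+12=u, l(cons)+2=n, u(vowel)+12=g, r(cons)+2=t, e(vowel)+12=q.

hmungtq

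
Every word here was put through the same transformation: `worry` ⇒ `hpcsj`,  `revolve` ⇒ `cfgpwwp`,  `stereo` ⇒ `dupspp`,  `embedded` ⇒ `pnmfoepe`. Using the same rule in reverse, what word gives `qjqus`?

A repeating key of period 2 is used — shifts +11, +1 over and over.
Reversing it on qjqus: q−11=f, j−1=i, q−11=f, u−1=t, s−11=h.

fifth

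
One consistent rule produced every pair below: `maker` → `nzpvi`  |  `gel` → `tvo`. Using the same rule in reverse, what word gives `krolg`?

pilot

Each pair mirrors across the alphabet (m↔n, a↔z, k↔p): positions sum to 25. This is the alphabet-reversal cipher (Atbash): a becomes z, b becomes y, etc.
Reversing it on krolg: k↔p, r↔i, o↔l, l↔o, g↔t.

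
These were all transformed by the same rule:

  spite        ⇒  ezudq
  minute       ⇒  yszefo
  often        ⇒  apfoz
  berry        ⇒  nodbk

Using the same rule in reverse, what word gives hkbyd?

vapor

Shifts by position in spite: pos 0: s→e (+12), pos 1: p→z (+10), pos 2: i→u (+12), pos 3: t→d (+10) — repeating every 2. A repeating key of period 2 is used — shifts +12, +10 over and over.
Decoding hkbyd: h−12=v, k−10=a, b−12=p, y−10=o, d−12=r.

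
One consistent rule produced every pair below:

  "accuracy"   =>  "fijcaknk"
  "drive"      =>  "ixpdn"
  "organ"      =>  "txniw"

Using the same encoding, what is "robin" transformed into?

wuiqw

In accuracy: a→f is +5, c→i is +6, c→j is +7, u→c is +8 — the shift increases by 1 each position. The shift increases by 1 at each position, starting from +5: 5, 6, 7, ….
For robin: r+5=w, o+6=u, b+7=i, i+8=q, n+9=w.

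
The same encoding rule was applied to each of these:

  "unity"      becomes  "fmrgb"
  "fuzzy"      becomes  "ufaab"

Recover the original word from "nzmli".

Each letter is replaced by its mirror in the alphabet: a↔z, b↔y, c↔x, and so on (the Atbash cipher).
Reversing it on nzmli: n↔m, z↔a, m↔n, l↔o, i↔r.

manor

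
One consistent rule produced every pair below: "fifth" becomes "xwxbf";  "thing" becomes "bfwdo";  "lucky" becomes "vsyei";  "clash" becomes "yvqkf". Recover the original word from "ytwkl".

crisp

Each letter's alphabet position (a=0..z=25) is mapped through 17·x+16 mod 26 — an affine cipher.
Undoing it on ytwkl: y(24)→23·(24−16)≡2=c; t(19)→23·(19−16)≡17=r; w(22)→23·(22−16)≡8=i; k(10)→23·(10−16)≡18=s; l(11)→23·(11−16)≡15=p (all mod 26).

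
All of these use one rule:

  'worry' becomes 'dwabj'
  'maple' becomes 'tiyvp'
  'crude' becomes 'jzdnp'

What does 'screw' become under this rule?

zkaoh

Letter i (0-indexed) is shifted by i+7, so successive shifts are 7, 8, 9, ….
On screw: s+7=z, c+8=k, r+9=a, e+10=o, w+11=h.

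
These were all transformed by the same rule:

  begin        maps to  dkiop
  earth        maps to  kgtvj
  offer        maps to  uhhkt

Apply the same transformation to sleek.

The shift depends on letter class: consonant b→d is +2, but vowel e→k is +6. Vowels shift forward by 6 and consonants shift forward by 2.
On sleek: s(cons)+2=u, l(cons)+2=n, e(vowel)+6=k, e(vowel)+6=k, k(cons)+2=m.

unkkm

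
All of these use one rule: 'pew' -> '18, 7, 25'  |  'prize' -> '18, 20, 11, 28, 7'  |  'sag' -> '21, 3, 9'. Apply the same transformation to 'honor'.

10, 17, 16, 17, 20

p is letter #16 and maps to 18: an offset of 2. The number is (letter's place in the alphabet, a=1) + 2.
For honor: h=8→10, o=15→17, n=14→16, o=15→17, r=18→20.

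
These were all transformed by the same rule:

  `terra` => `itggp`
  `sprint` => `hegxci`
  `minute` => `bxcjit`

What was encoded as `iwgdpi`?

Each letter is shifted forward by 15 in the alphabet (a Caesar shift of +15).
Decoding iwgdpi: i−15=t, w−15=h, g−15=r, d−15=o, p−15=a, i−15=t.

throat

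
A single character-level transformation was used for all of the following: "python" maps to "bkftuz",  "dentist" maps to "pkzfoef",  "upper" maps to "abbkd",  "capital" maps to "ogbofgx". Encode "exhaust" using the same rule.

kjtgaef

The rule splits by letter class: vowels +6, consonants +12.
For exhaust: e(vowel)+6=k, x(cons)+12=j, h(cons)+12=t, a(vowel)+6=g, u(vowel)+6=a, s(cons)+12=e, t(cons)+12=f.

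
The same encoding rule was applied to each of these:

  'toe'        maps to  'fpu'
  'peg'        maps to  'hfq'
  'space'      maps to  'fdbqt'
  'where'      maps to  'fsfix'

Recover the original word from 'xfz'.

yew

The output letters match the input read backwards, each shifted +1: toe reversed is eot. The word is reversed, then every letter is shifted forward by 1.
Undoing it on xfz: shift back: x−1=w, f−1=e, z−1=y → wey; then reverse → yew.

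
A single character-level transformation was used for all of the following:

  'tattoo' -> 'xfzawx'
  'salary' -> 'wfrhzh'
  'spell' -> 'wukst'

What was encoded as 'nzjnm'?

judge

The shift increases by 1 at each position, starting from +4: 4, 5, 6, ….
Decoding nzjnm: n−4=j, z−5=u, j−6=d, n−7=g, m−8=e.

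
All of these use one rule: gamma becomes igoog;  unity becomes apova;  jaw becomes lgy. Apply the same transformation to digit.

foiov

The shift depends on letter class: consonant g→i is +2, but vowel a→g is +6. Two shifts are in play — +6 for a/e/i/o/u, +2 for every other letter.
For digit: d(cons)+2=f, i(vowel)+6=o, g(cons)+2=i, i(vowel)+6=o, t(cons)+2=v.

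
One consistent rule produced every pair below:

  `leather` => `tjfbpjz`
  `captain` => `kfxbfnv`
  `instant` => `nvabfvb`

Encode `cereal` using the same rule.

Two shifts are in play — +5 for a/e/i/o/u, +8 for every other letter.
On cereal: c(cons)+8=k, e(vowel)+5=j, r(cons)+8=z, e(vowel)+5=j, a(vowel)+5=f, l(cons)+8=t.

kjzjft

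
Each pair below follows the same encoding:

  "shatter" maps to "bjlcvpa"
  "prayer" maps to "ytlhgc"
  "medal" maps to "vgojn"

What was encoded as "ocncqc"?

factor

The shifts repeat in a cycle of length 3: positions 0,1,… shift by +9, +2, +11, then the pattern repeats.
Undoing it on ocncqc: o−9=f, c−2=a, n−11=c, c−9=t, q−2=o, c−11=r.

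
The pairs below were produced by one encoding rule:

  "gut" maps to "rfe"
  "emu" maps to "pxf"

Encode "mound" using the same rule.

Compare letters: g→r is +11, u→f is +11, t→e is +11 — a constant shift. Every letter moves 11 places later in the alphabet, wrapping around z→a.
On mound: m+11=x, o+11=z, u+11=f, n+11=y, d+11=o.

xzfyo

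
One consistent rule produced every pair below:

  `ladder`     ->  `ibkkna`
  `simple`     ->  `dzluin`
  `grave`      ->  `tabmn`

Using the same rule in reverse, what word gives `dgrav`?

story

Treating letters as 0–25, the rule is x ↦ 3x + 1 (mod 26).
Reversing it on dgrav: d(3)→9·(3−1)≡18=s; g(6)→9·(6−1)≡19=t; r(17)→9·(17−1)≡14=o; a(0)→9·(0−1)≡17=r; v(21)→9·(21−1)≡24=y (all mod 26).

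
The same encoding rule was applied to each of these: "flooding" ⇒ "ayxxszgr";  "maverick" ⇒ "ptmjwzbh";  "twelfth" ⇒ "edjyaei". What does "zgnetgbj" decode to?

f(5)→a(0) and l(11)→y(24) fit y≡17x+19 (mod 26); the inverse of 17 mod 26 is 23. Each letter's alphabet position (a=0..z=25) is mapped through 17·x+19 mod 26 — an affine cipher.
Decoding zgnetgbj: z(25)→23·(25−19)≡8=i; g(6)→23·(6−19)≡13=n; n(13)→23·(13−19)≡18=s; e(4)→23·(4−19)≡19=t; t(19)→23·(19−19)≡0=a; g(6)→23·(6−19)≡13=n; b(1)→23·(1−19)≡2=c; j(9)→23·(9−19)≡4=e (all mod 26).

instance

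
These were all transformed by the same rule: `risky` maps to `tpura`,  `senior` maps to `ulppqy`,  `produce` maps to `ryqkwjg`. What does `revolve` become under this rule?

tlxvncg

A repeating key of period 2 is used — shifts +2, +7 over and over.
For revolve: r+2=t, e+7=l, v+2=x, o+7=v, l+2=n, v+7=c, e+2=g.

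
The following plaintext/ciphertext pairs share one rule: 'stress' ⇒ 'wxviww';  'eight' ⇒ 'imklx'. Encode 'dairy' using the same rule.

Compare letters: s→w is +4, t→x is +4, r→v is +4 — a constant shift. This is a Caesar cipher with shift 4.
For dairy: d+4=h, a+4=e, i+4=m, r+4=v, y+4=c.

hemvc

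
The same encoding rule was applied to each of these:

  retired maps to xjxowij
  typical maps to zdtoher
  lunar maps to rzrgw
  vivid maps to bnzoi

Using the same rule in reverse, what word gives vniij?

piece

Shifts by position in retired: pos 0: r→x (+6), pos 1: e→j (+5), pos 2: t→x (+4), pos 3: i→o (+6), pos 4: r→w (+5), pos 5: e→i (+4) — repeating every 3. A repeating key of period 3 is used — shifts +6, +5, +4 over and over.
Reversing it on vniij: v−6=p, n−5=i, i−4=e, i−6=c, j−5=e.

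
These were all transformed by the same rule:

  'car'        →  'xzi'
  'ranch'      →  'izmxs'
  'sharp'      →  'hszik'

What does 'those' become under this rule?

gslhv

Each pair mirrors across the alphabet (c↔x, a↔z, r↔i): positions sum to 25. This is the alphabet-reversal cipher (Atbash): a becomes z, b becomes y, etc.
Applying it to those: t↔g, h↔s, o↔l, s↔h, e↔v.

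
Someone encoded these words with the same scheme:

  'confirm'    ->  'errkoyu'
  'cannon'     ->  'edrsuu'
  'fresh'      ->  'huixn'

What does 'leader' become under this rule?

nheiky

In confirm: c→e is +2, o→r is +3, n→r is +4, f→k is +5 — the shift increases by 1 each position. Each letter shifts forward by (position + 2), i.e. 2, 3, 4, … — the shift grows by one for each successive letter.
For leader: l+2=n, e+3=h, a+4=e, d+5=i, e+6=k, r+7=y.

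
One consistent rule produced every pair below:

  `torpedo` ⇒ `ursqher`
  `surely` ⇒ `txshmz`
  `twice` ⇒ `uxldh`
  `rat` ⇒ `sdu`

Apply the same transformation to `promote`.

qsrnruh

The shift depends on letter class: consonant t→u is +1, but vowel o→r is +3. Vowels shift forward by 3 and consonants shift forward by 1.
On promote: p(cons)+1=q, r(cons)+1=s, o(vowel)+3=r, m(cons)+1=n, o(vowel)+3=r, t(cons)+1=u, e(vowel)+3=h.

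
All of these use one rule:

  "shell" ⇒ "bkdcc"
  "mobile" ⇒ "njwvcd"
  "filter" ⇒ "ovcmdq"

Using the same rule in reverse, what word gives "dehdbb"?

s(18)→b(1) and h(7)→k(10) fit y≡11x+11 (mod 26); the inverse of 11 mod 26 is 19. Each letter's alphabet position (a=0..z=25) is mapped through 11·x+11 mod 26 — an affine cipher.
Undoing it on dehdbb: d(3)→19·(3−11)≡4=e; e(4)→19·(4−11)≡23=x; h(7)→19·(7−11)≡2=c; d(3)→19·(3−11)≡4=e; b(1)→19·(1−11)≡18=s; b(1)→19·(1−11)≡18=s (all mod 26).

excess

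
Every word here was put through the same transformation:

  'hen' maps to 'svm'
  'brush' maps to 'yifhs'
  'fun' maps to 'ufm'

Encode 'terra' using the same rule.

gviiz

Each pair mirrors across the alphabet (h↔s, e↔v, n↔m): positions sum to 25. This is the alphabet-reversal cipher (Atbash): a becomes z, b becomes y, etc.
For terra: t↔g, e↔v, r↔i, r↔i, a↔z.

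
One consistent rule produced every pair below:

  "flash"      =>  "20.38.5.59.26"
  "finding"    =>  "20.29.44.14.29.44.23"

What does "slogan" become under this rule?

f(#6)→20 and l(#12)→38: differences scale by 3, so n = 3·pos + 2. Each letter becomes 3×(its alphabet position, a=1..z=26) + 2.
For slogan: s=19→59, l=12→38, o=15→47, g=7→23, a=1→5, n=14→44.

59.38.47.23.5.44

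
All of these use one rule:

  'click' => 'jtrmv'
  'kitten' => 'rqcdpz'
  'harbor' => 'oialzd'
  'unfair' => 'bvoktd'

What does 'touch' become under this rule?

awdms

In click: c→j is +7, l→t is +8, i→r is +9, c→m is +10 — the shift increases by 1 each position. Each letter shifts forward by (position + 7), i.e. 7, 8, 9, … — the shift grows by one for each successive letter.
On touch: t+7=a, o+8=w, u+9=d, c+10=m, h+11=s.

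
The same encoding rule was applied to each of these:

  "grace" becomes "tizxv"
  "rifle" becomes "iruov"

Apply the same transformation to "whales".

Each pair mirrors across the alphabet (g↔t, r↔i, a↔z): positions sum to 25. Each letter is replaced by its mirror in the alphabet: a↔z, b↔y, c↔x, and so on (the Atbash cipher).
On whales: w↔d, h↔s, a↔z, l↔o, e↔v, s↔h.

dszovh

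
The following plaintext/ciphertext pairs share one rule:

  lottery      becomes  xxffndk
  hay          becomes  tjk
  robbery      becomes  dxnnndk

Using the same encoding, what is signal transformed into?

erszjx

The shift depends on letter class: consonant l→x is +12, but vowel o→x is +9. Two shifts are in play — +9 for a/e/i/o/u, +12 for every other letter.
For signal: s(cons)+12=e, i(vowel)+9=r, g(cons)+12=s, n(cons)+12=z, a(vowel)+9=j, l(cons)+12=x.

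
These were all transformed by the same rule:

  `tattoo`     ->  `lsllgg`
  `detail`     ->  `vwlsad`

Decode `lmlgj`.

tutor

Compare letters: t→l is +18, a→s is +18, t→l is +18 — a constant shift. Every letter moves 18 places later in the alphabet, wrapping around z→a.
Decoding lmlgj: l−18=t, m−18=u, l−18=t, g−18=o, j−18=r.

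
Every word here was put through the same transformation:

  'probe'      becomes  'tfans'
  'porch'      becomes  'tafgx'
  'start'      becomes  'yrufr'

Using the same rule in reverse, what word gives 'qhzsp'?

index

Treating letters as 0–25, the rule is x ↦ 19x + 20 (mod 26).
Decoding qhzsp: q(16)→11·(16−20)≡8=i; h(7)→11·(7−20)≡13=n; z(25)→11·(25−20)≡3=d; s(18)→11·(18−20)≡4=e; p(15)→11·(15−20)≡23=x (all mod 26).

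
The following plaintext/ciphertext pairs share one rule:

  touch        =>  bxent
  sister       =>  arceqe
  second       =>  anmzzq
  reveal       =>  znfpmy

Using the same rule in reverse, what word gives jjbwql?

In touch: t→b is +8, o→x is +9, u→e is +10, c→n is +11 — the shift increases by 1 each position. The shift increases by 1 at each position, starting from +8: 8, 9, 10, ….
Decoding jjbwql: j−8=b, j−9=a, b−10=r, w−11=l, q−12=e, l−13=y.

barley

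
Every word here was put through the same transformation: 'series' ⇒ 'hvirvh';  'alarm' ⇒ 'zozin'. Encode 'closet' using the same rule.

xolhvg

This is the alphabet-reversal cipher (Atbash): a becomes z, b becomes y, etc.
For closet: c↔x, l↔o, o↔l, s↔h, e↔v, t↔g.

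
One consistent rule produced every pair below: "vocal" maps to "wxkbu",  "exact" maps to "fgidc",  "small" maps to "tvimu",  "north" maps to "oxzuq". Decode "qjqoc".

paint

Shifts by position in vocal: pos 0: v→w (+1), pos 1: o→x (+9), pos 2: c→k (+8), pos 3: a→b (+1), pos 4: l→u (+9) — repeating every 3. It's a Vigenère-style cipher with numeric key [1,9,8]: position i shifts by key[i mod 3].
Decoding qjqoc: q−1=p, j−9=a, q−8=i, o−1=n, c−9=t.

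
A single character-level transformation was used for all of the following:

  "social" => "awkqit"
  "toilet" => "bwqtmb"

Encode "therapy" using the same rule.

Compare letters: s→a is +8, o→w is +8, c→k is +8 — a constant shift. Each letter is shifted forward by 8 in the alphabet (a Caesar shift of +8).
Applying it to therapy: t+8=b, h+8=p, e+8=m, r+8=z, a+8=i, p+8=x, y+8=g.

bpmzixg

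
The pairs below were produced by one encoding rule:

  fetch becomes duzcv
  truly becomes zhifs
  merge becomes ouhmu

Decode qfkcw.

f(5)→d(3) and e(4)→u(20) fit y≡9x+10 (mod 26); the inverse of 9 mod 26 is 3. Each letter's alphabet position (a=0..z=25) is mapped through 9·x+10 mod 26 — an affine cipher.
Reversing it on qfkcw: q(16)→3·(16−10)≡18=s; f(5)→3·(5−10)≡11=l; k(10)→3·(10−10)≡0=a; c(2)→3·(2−10)≡2=c; w(22)→3·(22−10)≡10=k (all mod 26).

slack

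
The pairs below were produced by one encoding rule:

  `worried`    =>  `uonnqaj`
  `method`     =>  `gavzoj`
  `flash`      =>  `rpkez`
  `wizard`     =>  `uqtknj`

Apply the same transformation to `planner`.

fpkxxan

w(22)→u(20) and o(14)→o(14) fit y≡17x+10 (mod 26); the inverse of 17 mod 26 is 23. Treating letters as 0–25, the rule is x ↦ 17x + 10 (mod 26).
On planner: p(15)→17·15+10≡5=f; l(11)→17·11+10≡15=p; a(0)→17·0+10≡10=k; n(13)→17·13+10≡23=x; n(13)→17·13+10≡23=x; e(4)→17·4+10≡0=a; r(17)→17·17+10≡13=n (all mod 26).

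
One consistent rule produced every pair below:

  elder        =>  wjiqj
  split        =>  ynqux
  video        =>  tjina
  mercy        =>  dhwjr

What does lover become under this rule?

wjatq

The output letters match the input read backwards, each shifted +5: elder reversed is redle. Two steps: reverse the string, then apply a Caesar shift of +5.
On lover: reverse → revol; then shift: r+5=w, e+5=j, v+5=a, o+5=t, l+5=q.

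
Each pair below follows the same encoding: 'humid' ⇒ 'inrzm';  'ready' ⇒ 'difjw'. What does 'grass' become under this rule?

The output letters match the input read backwards, each shifted +5: humid reversed is dimuh. The word is reversed, then every letter is shifted forward by 5.
For grass: reverse → ssarg; then shift: s+5=x, s+5=x, a+5=f, r+5=w, g+5=l.

xxfwl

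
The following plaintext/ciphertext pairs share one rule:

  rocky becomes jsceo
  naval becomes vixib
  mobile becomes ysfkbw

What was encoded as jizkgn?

radish

r(17)→j(9) and o(14)→s(18) fit y≡23x+8 (mod 26); the inverse of 23 mod 26 is 17. Treating letters as 0–25, the rule is x ↦ 23x + 8 (mod 26).
Reversing it on jizkgn: j(9)→17·(9−8)≡17=r; i(8)→17·(8−8)≡0=a; z(25)→17·(25−8)≡3=d; k(10)→17·(10−8)≡8=i; g(6)→17·(6−8)≡18=s; n(13)→17·(13−8)≡7=h (all mod 26).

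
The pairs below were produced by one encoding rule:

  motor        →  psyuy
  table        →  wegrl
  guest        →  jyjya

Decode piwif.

In motor: m→p is +3, o→s is +4, t→y is +5, o→u is +6 — the shift increases by 1 each position. Each letter shifts forward by (position + 3), i.e. 3, 4, 5, … — the shift grows by one for each successive letter.
Undoing it on piwif: p−3=m, i−4=e, w−5=r, i−6=c, f−7=y.

mercy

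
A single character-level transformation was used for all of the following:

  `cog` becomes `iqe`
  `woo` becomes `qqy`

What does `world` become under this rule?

fntqy

The output letters match the input read backwards, each shifted +2: cog reversed is goc. The word is reversed, then every letter is shifted forward by 2.
Applying it to world: reverse → dlrow; then shift: d+2=f, l+2=n, r+2=t, o+2=q, w+2=y.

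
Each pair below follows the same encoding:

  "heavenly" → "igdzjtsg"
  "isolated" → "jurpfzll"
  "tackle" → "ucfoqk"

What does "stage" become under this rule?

In heavenly: h→i is +1, e→g is +2, a→d is +3, v→z is +4 — the shift increases by 1 each position. Letter i (0-indexed) is shifted by i+1, so successive shifts are 1, 2, 3, ….
Applying it to stage: s+1=t, t+2=v, a+3=d, g+4=k, e+5=j.

tvdkj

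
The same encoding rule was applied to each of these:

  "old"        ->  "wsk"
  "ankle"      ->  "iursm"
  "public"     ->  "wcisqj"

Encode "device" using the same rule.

kmcqjm

The shift depends on letter class: consonant l→s is +7, but vowel o→w is +8. Two shifts are in play — +8 for a/e/i/o/u, +7 for every other letter.
Applying it to device: d(cons)+7=k, e(vowel)+8=m, v(cons)+7=c, i(vowel)+8=q, c(cons)+7=j, e(vowel)+8=m.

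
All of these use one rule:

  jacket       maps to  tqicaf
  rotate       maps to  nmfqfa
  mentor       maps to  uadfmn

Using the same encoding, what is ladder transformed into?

lqrran

j(9)→t(19) and a(0)→q(16) fit y≡9x+16 (mod 26); the inverse of 9 mod 26 is 3. Each letter's alphabet position (a=0..z=25) is mapped through 9·x+16 mod 26 — an affine cipher.
On ladder: l(11)→9·11+16≡11=l; a(0)→9·0+16≡16=q; d(3)→9·3+16≡17=r; d(3)→9·3+16≡17=r; e(4)→9·4+16≡0=a; r(17)→9·17+16≡13=n (all mod 26).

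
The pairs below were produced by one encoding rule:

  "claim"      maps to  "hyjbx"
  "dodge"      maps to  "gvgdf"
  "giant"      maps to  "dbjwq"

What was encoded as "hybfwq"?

c(2)→h(7) and l(11)→y(24) fit y≡25x+9 (mod 26); the inverse of 25 mod 26 is 25. Each letter's alphabet position (a=0..z=25) is mapped through 25·x+9 mod 26 — an affine cipher.
Undoing it on hybfwq: h(7)→25·(7−9)≡2=c; y(24)→25·(24−9)≡11=l; b(1)→25·(1−9)≡8=i; f(5)→25·(5−9)≡4=e; w(22)→25·(22−9)≡13=n; q(16)→25·(16−9)≡19=t (all mod 26).

client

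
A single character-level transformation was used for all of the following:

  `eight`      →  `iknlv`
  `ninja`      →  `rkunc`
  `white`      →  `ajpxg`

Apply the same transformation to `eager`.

icnit

Shifts by position in eight: pos 0: e→i (+4), pos 1: i→k (+2), pos 2: g→n (+7), pos 3: h→l (+4), pos 4: t→v (+2) — repeating every 3. It's a Vigenère-style cipher with numeric key [4,2,7]: position i shifts by key[i mod 3].
Applying it to eager: e+4=i, a+2=c, g+7=n, e+4=i, r+2=t.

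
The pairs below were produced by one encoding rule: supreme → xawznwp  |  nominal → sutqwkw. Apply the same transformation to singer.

In supreme: s→x is +5, u→a is +6, p→w is +7, r→z is +8 — the shift increases by 1 each position. The shift increases by 1 at each position, starting from +5: 5, 6, 7, ….
For singer: s+5=x, i+6=o, n+7=u, g+8=o, e+9=n, r+10=b.

xouonb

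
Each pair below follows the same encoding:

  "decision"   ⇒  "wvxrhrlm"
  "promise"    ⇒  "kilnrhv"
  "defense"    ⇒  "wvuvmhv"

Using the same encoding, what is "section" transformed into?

Each letter is replaced by its mirror in the alphabet: a↔z, b↔y, c↔x, and so on (the Atbash cipher).
Applying it to section: s↔h, e↔v, c↔x, t↔g, i↔r, o↔l, n↔m.

hvxgrlm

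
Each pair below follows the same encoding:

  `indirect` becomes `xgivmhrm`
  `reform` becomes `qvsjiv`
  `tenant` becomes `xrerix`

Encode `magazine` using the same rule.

irmdekeq

Read the word backwards and shift each letter +4.
On magazine: reverse → enizagam; then shift: e+4=i, n+4=r, i+4=m, z+4=d, a+4=e, g+4=k, a+4=e, m+4=q.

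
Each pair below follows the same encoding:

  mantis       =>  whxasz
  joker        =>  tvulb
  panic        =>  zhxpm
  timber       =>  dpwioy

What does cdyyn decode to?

sword

A repeating key of period 2 is used — shifts +10, +7 over and over.
Undoing it on cdyyn: c−10=s, d−7=w, y−10=o, y−7=r, n−10=d.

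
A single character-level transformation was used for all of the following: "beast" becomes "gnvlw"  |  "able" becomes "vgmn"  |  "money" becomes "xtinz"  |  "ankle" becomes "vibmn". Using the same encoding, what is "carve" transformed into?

rvasn

b(1)→g(6) and e(4)→n(13) fit y≡11x+21 (mod 26); the inverse of 11 mod 26 is 19. Each letter's alphabet position (a=0..z=25) is mapped through 11·x+21 mod 26 — an affine cipher.
On carve: c(2)→11·2+21≡17=r; a(0)→11·0+21≡21=v; r(17)→11·17+21≡0=a; v(21)→11·21+21≡18=s; e(4)→11·4+21≡13=n (all mod 26).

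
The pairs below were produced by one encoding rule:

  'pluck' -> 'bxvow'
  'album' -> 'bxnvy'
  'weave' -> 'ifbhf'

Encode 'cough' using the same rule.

The shift depends on letter class: consonant p→b is +12, but vowel u→v is +1. Two shifts are in play — +1 for a/e/i/o/u, +12 for every other letter.
On cough: c(cons)+12=o, o(vowel)+1=p, u(vowel)+1=v, g(cons)+12=s, h(cons)+12=t.

opvst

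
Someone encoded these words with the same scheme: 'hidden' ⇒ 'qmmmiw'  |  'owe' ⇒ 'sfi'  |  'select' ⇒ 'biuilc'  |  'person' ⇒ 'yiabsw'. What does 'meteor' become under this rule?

vicisa

The rule splits by letter class: vowels +4, consonants +9.
For meteor: m(cons)+9=v, e(vowel)+4=i, t(cons)+9=c, e(vowel)+4=i, o(vowel)+4=s, r(cons)+9=a.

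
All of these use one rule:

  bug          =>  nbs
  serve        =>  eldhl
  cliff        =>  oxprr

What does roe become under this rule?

The shift depends on letter class: consonant b→n is +12, but vowel u→b is +7. Two shifts are in play — +7 for a/e/i/o/u, +12 for every other letter.
For roe: r(cons)+12=d, o(vowel)+7=v, e(vowel)+7=l.

dvl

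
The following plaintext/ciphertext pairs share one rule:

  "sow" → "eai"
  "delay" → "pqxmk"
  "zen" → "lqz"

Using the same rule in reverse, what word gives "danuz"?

It's a constant shift of +12 (ROT12).
Reversing it on danuz: d−12=r, a−12=o, n−12=b, u−12=i, z−12=n.

robin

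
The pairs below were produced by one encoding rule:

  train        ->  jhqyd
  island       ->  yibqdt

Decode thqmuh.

drawer

Compare letters: t→j is +16, r→h is +16, a→q is +16 — a constant shift. Every letter moves 16 places later in the alphabet, wrapping around z→a.
Decoding thqmuh: t−16=d, h−16=r, q−16=a, m−16=w, u−16=e, h−16=r.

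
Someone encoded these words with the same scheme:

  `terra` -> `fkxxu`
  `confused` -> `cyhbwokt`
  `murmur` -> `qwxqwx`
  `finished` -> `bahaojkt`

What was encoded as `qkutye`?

t(19)→f(5) and e(4)→k(10) fit y≡17x+20 (mod 26); the inverse of 17 mod 26 is 23. This is an affine cipher: with a=0,…,z=25, each position x becomes (17x+20) mod 26.
Decoding qkutye: q(16)→23·(16−20)≡12=m; k(10)→23·(10−20)≡4=e; u(20)→23·(20−20)≡0=a; t(19)→23·(19−20)≡3=d; y(24)→23·(24−20)≡14=o; e(4)→23·(4−20)≡22=w (all mod 26).

meadow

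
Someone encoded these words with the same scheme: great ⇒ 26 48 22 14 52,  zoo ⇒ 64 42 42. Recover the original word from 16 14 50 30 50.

g(#7)→26 and r(#18)→48: differences scale by 2, so n = 2·pos + 12. Each letter becomes 2×(its alphabet position, a=1..z=26) + 12.
Undoing it on 16 14 50 30 50: 16→(16−12)÷2=2=b, 14→(14−12)÷2=1=a, 50→(50−12)÷2=19=s, 30→(30−12)÷2=9=i, 50→(50−12)÷2=19=s.

basis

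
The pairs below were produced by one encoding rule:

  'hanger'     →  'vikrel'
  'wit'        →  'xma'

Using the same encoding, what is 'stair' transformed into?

vmexw

The word is reversed, then every letter is shifted forward by 4.
For stair: reverse → riats; then shift: r+4=v, i+4=m, a+4=e, t+4=x, s+4=w.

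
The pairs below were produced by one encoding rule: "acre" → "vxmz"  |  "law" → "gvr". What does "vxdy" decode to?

acid

Compare letters: a→v is +21, c→x is +21, r→m is +21 — a constant shift. Each letter is shifted forward by 21 in the alphabet (a Caesar shift of +21).
Undoing it on vxdy: v−21=a, x−21=c, d−21=i, y−21=d.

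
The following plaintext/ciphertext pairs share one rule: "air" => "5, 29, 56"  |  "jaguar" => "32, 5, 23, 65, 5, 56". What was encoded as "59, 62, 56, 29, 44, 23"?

string

a(#1)→5 and i(#9)→29: differences scale by 3, so n = 3·pos + 2. With a=1..z=26, the number is 3·pos + 2.
Decoding 59, 62, 56, 29, 44, 23: 59→(59−2)÷3=19=s, 62→(62−2)÷3=20=t, 56→(56−2)÷3=18=r, 29→(29−2)÷3=9=i, 44→(44−2)÷3=14=n, 23→(23−2)÷3=7=g.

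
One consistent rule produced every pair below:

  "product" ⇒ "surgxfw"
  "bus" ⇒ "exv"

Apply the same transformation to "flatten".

Compare letters: p→s is +3, r→u is +3, o→r is +3 — a constant shift. Every letter moves 3 places later in the alphabet, wrapping around z→a.
Applying it to flatten: f+3=i, l+3=o, a+3=d, t+3=w, t+3=w, e+3=h, n+3=q.

iodwwhq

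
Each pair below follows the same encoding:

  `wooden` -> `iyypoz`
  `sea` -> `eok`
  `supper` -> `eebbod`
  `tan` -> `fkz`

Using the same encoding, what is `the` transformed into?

The shift depends on letter class: consonant w→i is +12, but vowel o→y is +10. Vowels shift forward by 10 and consonants shift forward by 12.
Applying it to the: t(cons)+12=f, h(cons)+12=t, e(vowel)+10=o.

fto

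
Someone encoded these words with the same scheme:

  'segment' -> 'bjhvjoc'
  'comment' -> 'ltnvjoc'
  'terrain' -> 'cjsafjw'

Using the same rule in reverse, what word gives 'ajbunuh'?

The shifts repeat in a cycle of length 3: positions 0,1,… shift by +9, +5, +1, then the pattern repeats.
Undoing it on ajbunuh: a−9=r, j−5=e, b−1=a, u−9=l, n−5=i, u−1=t, h−9=y.

reality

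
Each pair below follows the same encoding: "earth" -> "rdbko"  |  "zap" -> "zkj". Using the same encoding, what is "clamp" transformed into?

zwkvm

The output letters match the input read backwards, each shifted +10: earth reversed is htrae. Read the word backwards and shift each letter +10.
For clamp: reverse → pmalc; then shift: p+10=z, m+10=w, a+10=k, l+10=v, c+10=m.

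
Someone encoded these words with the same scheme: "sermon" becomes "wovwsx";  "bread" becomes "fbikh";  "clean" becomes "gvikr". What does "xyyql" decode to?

A repeating key of period 2 is used — shifts +4, +10 over and over.
Decoding xyyql: x−4=t, y−10=o, y−4=u, q−10=g, l−4=h.

tough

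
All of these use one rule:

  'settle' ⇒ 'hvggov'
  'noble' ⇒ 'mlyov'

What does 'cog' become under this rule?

Each pair mirrors across the alphabet (s↔h, e↔v, t↔g): positions sum to 25. Letters are reflected about the middle of the alphabet (position → 25−position): Atbash.
Applying it to cog: c↔x, o↔l, g↔t.

xlt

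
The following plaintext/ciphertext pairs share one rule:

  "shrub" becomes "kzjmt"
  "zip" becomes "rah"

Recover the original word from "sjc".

Every letter moves 18 places later in the alphabet, wrapping around z→a.
Undoing it on sjc: s−18=a, j−18=r, c−18=k.

ark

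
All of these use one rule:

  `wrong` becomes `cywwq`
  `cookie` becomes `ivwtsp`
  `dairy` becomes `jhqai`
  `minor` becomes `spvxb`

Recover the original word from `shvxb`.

In wrong: w→c is +6, r→y is +7, o→w is +8, n→w is +9 — the shift increases by 1 each position. Each letter shifts forward by (position + 6), i.e. 6, 7, 8, … — the shift grows by one for each successive letter.
Decoding shvxb: s−6=m, h−7=a, v−8=n, x−9=o, b−10=r.

manor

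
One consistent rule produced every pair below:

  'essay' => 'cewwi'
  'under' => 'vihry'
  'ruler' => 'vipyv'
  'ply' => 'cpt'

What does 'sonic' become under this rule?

gmrsw

Two steps: reverse the string, then apply a Caesar shift of +4.
For sonic: reverse → cinos; then shift: c+4=g, i+4=m, n+4=r, o+4=s, s+4=w.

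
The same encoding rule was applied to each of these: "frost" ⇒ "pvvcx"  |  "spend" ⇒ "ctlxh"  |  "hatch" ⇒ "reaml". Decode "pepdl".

Shifts by position in frost: pos 0: f→p (+10), pos 1: r→v (+4), pos 2: o→v (+7), pos 3: s→c (+10), pos 4: t→x (+4) — repeating every 3. The shifts repeat in a cycle of length 3: positions 0,1,… shift by +10, +4, +7, then the pattern repeats.
Decoding pepdl: p−10=f, e−4=a, p−7=i, d−10=t, l−4=h.

faith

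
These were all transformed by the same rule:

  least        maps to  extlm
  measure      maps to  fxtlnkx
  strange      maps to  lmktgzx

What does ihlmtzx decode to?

postage

Each letter is shifted forward by 19 in the alphabet (a Caesar shift of +19).
Decoding ihlmtzx: i−19=p, h−19=o, l−19=s, m−19=t, t−19=a, z−19=g, x−19=e.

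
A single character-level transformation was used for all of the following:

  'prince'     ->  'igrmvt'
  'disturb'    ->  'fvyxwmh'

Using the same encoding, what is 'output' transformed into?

xytxys

Read the word backwards and shift each letter +4.
Applying it to output: reverse → tuptuo; then shift: t+4=x, u+4=y, p+4=t, t+4=x, u+4=y, o+4=s.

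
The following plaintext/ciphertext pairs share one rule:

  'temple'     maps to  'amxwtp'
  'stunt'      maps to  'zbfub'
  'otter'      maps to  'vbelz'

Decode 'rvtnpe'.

Shifts by position in temple: pos 0: t→a (+7), pos 1: e→m (+8), pos 2: m→x (+11), pos 3: p→w (+7), pos 4: l→t (+8), pos 5: e→p (+11) — repeating every 3. A repeating key of period 3 is used — shifts +7, +8, +11 over and over.
Decoding rvtnpe: r−7=k, v−8=n, t−11=i, n−7=g, p−8=h, e−11=t.

knight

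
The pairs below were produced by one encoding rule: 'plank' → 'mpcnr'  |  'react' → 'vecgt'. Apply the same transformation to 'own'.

pyq

Read the word backwards and shift each letter +2.
On own: reverse → nwo; then shift: n+2=p, w+2=y, o+2=q.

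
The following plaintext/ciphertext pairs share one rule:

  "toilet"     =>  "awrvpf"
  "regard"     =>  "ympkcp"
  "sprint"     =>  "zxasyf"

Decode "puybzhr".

improve

In toilet: t→a is +7, o→w is +8, i→r is +9, l→v is +10 — the shift increases by 1 each position. Each letter shifts forward by (position + 7), i.e. 7, 8, 9, … — the shift grows by one for each successive letter.
Decoding puybzhr: p−7=i, u−8=m, y−9=p, b−10=r, z−11=o, h−12=v, r−13=e.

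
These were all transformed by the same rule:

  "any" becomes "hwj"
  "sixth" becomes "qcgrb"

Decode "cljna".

The output letters match the input read backwards, each shifted +9: any reversed is yna. Read the word backwards and shift each letter +9.
Decoding cljna: shift back: c−9=t, l−9=c, j−9=a, n−9=e, a−9=r → tcaer; then reverse → react.

react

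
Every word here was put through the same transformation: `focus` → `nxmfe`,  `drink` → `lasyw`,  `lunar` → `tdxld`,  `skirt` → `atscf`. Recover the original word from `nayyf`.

front

In focus: f→n is +8, o→x is +9, c→m is +10, u→f is +11 — the shift increases by 1 each position. The shift increases by 1 at each position, starting from +8: 8, 9, 10, ….
Reversing it on nayyf: n−8=f, a−9=r, y−10=o, y−11=n, f−12=t.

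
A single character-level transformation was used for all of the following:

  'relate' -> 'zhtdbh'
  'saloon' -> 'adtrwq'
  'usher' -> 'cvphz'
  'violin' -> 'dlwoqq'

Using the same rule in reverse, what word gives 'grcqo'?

young

Shifts by position in relate: pos 0: r→z (+8), pos 1: e→h (+3), pos 2: l→t (+8), pos 3: a→d (+3) — repeating every 2. A repeating key of period 2 is used — shifts +8, +3 over and over.
Undoing it on grcqo: g−8=y, r−3=o, c−8=u, q−3=n, o−8=g.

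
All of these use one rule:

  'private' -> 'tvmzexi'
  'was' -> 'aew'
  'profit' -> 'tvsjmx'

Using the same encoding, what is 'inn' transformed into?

mrr

Compare letters: p→t is +4, r→v is +4, i→m is +4 — a constant shift. It's a constant shift of +4 (ROT4).
Applying it to inn: i+4=m, n+4=r, n+4=r.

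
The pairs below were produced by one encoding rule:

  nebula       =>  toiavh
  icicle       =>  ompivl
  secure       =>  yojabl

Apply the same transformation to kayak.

Shifts by position in nebula: pos 0: n→t (+6), pos 1: e→o (+10), pos 2: b→i (+7), pos 3: u→a (+6), pos 4: l→v (+10), pos 5: a→h (+7) — repeating every 3. The shifts repeat in a cycle of length 3: positions 0,1,… shift by +6, +10, +7, then the pattern repeats.
For kayak: k+6=q, a+10=k, y+7=f, a+6=g, k+10=u.

qkfgu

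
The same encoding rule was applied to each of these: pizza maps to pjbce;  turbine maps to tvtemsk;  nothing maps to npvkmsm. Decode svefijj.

succeed

In pizza: p→p is +0, i→j is +1, z→b is +2, z→c is +3 — the shift increases by 1 each position. Each letter shifts forward by its position index (0, 1, 2, …) — the shift grows by one for each successive letter.
Reversing it on svefijj: s−0=s, v−1=u, e−2=c, f−3=c, i−4=e, j−5=e, j−6=d.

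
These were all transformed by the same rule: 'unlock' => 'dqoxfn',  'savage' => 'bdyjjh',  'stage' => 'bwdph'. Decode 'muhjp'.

Shifts by position in unlock: pos 0: u→d (+9), pos 1: n→q (+3), pos 2: l→o (+3), pos 3: o→x (+9), pos 4: c→f (+3), pos 5: k→n (+3) — repeating every 3. The shifts repeat in a cycle of length 3: positions 0,1,… shift by +9, +3, +3, then the pattern repeats.
Reversing it on muhjp: m−9=d, u−3=r, h−3=e, j−9=a, p−3=m.

dream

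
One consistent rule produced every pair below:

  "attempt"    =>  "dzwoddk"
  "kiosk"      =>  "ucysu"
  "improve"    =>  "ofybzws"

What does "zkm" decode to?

The output letters match the input read backwards, each shifted +10: attempt reversed is tpmetta. The word is reversed, then every letter is shifted forward by 10.
Decoding zkm: shift back: z−10=p, k−10=a, m−10=c → pac; then reverse → cap.

cap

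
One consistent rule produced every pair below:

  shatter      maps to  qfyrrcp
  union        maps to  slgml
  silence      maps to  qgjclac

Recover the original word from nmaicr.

Compare letters: s→q is +24, h→f is +24, a→y is +24 — a constant shift. Each letter is shifted forward by 24 in the alphabet (a Caesar shift of +24).
Undoing it on nmaicr: n−24=p, m−24=o, a−24=c, i−24=k, c−24=e, r−24=t.

pocket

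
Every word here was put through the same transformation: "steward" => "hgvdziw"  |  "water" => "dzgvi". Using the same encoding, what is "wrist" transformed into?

Each pair mirrors across the alphabet (s↔h, t↔g, e↔v): positions sum to 25. Letters are reflected about the middle of the alphabet (position → 25−position): Atbash.
On wrist: w↔d, r↔i, i↔r, s↔h, t↔g.

dirhg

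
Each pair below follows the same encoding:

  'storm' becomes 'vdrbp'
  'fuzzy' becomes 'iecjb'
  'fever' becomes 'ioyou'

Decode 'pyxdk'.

mouth

Shifts by position in storm: pos 0: s→v (+3), pos 1: t→d (+10), pos 2: o→r (+3), pos 3: r→b (+10) — repeating every 2. The shifts repeat in a cycle of length 2: positions 0,1,… shift by +3, +10, then the pattern repeats.
Decoding pyxdk: p−3=m, y−10=o, x−3=u, d−10=t, k−3=h.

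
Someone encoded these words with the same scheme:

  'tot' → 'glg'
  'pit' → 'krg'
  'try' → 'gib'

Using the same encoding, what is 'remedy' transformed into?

Each pair mirrors across the alphabet (t↔g, o↔l, t↔g): positions sum to 25. Letters are reflected about the middle of the alphabet (position → 25−position): Atbash.
On remedy: r↔i, e↔v, m↔n, e↔v, d↔w, y↔b.

ivnvwb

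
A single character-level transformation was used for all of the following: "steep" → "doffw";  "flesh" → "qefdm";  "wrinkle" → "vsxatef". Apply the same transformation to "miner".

s(18)→d(3) and t(19)→o(14) fit y≡11x+13 (mod 26); the inverse of 11 mod 26 is 19. Treating letters as 0–25, the rule is x ↦ 11x + 13 (mod 26).
Applying it to miner: m(12)→11·12+13≡15=p; i(8)→11·8+13≡23=x; n(13)→11·13+13≡0=a; e(4)→11·4+13≡5=f; r(17)→11·17+13≡18=s (all mod 26).

pxafs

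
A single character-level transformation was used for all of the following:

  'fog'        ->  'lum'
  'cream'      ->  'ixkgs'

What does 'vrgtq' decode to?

plank

Each letter is shifted forward by 6 in the alphabet (a Caesar shift of +6).
Decoding vrgtq: v−6=p, r−6=l, g−6=a, t−6=n, q−6=k.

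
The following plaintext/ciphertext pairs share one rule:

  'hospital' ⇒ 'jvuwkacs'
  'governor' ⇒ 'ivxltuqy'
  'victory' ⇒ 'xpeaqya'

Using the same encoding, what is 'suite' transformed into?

ubkag

Shifts by position in hospital: pos 0: h→j (+2), pos 1: o→v (+7), pos 2: s→u (+2), pos 3: p→w (+7) — repeating every 2. The shifts repeat in a cycle of length 2: positions 0,1,… shift by +2, +7, then the pattern repeats.
Applying it to suite: s+2=u, u+7=b, i+2=k, t+7=a, e+2=g.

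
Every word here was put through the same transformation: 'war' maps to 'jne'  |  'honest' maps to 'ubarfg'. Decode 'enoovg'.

Compare letters: w→j is +13, a→n is +13, r→e is +13 — a constant shift. Each letter is shifted forward by 13 in the alphabet (a Caesar shift of +13).
Undoing it on enoovg: e−13=r, n−13=a, o−13=b, o−13=b, v−13=i, g−13=t.

rabbit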